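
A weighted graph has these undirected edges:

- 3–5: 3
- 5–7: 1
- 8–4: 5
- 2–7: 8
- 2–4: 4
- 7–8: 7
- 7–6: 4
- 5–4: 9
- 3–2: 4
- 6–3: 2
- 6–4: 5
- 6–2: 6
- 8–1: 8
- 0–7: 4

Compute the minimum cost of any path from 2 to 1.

Settle nodes by increasing distance from 2:
2: 0
3: 4  (via 2)
4: 4  (via 2)
6: 6  (via 2)
5: 7  (via 3)
7: 8  (via 2)
8: 9  (via 4)
0: 12  (via 7)
1: 17  (via 8)
Shortest route: 2–4–8–1 = 17.

17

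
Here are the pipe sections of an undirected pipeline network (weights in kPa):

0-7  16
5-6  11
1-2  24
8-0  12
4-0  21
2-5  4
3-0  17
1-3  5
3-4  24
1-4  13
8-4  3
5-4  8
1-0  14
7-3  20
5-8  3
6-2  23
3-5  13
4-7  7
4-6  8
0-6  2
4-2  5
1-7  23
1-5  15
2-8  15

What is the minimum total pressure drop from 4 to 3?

Candidate routes:
4 → 5 → 3: 8+13 = 21
4 → 1 → 3: 13+5 = 18
4 → 8 → 5 → 3: 3+3+13 = 19
Cheapest is 4 → 1 → 3 at 18 kPa.

18 kPa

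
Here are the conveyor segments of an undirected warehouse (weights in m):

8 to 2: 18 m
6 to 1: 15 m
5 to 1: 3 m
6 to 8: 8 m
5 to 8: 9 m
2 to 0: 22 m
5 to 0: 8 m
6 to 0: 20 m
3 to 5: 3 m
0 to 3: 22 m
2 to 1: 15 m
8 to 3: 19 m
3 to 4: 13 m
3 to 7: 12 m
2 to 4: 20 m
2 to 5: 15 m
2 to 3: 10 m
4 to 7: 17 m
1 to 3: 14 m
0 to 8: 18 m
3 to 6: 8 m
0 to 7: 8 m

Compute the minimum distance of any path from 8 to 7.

24 m

Compare a few routes:
8 → 5 → 3 → 7: 9+3+12 = 24
8 → 5 → 0 → 7: 9+8+8 = 25
Cheapest is 8 → 5 → 3 → 7 at 24 m.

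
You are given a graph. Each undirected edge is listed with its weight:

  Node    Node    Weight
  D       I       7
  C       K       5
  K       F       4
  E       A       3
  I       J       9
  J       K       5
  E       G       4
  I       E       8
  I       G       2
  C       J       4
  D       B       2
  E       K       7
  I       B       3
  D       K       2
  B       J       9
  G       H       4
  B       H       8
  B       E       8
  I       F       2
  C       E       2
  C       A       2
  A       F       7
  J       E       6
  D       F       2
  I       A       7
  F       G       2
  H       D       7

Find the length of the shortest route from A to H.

11

Candidate routes:
A - E - G - H: 3+4+4 = 11
A - C - E - G - H: 2+2+4+4 = 12
A - F - G - H: 7+2+4 = 13
The minimum is 11 via A - E - G - H.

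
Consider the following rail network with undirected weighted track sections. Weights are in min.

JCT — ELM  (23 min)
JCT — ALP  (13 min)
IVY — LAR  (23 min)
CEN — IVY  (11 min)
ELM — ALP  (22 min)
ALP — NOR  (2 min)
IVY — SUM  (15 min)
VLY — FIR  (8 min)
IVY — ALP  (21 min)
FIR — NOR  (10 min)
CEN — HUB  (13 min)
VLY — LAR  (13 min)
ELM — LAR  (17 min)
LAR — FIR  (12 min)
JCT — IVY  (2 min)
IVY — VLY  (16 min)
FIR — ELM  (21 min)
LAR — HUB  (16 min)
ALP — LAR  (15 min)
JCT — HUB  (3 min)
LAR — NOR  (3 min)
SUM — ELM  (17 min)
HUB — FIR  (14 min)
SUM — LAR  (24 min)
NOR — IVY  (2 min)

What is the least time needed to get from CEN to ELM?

Shortest distances from CEN:
CEN: 0
IVY: 11  (via CEN)
HUB: 13  (via CEN)
NOR: 13  (via IVY)
JCT: 13  (via IVY)
ALP: 15  (via NOR)
LAR: 16  (via NOR)
FIR: 23  (via NOR)
SUM: 26  (via IVY)
VLY: 27  (via IVY)
ELM: 33  (via LAR)
Shortest route: CEN–IVY–NOR–LAR–ELM = 33 min.

33 min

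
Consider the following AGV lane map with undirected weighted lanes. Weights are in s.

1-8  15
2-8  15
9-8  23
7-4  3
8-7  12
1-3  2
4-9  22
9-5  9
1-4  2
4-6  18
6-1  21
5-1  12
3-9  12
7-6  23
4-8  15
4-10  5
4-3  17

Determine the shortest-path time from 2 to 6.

48 s

Shortest distances from 2:
2: 0
8: 15  (via 2)
7: 27  (via 8)
1: 30  (via 8)
4: 30  (via 8)
3: 32  (via 1)
10: 35  (via 4)
9: 38  (via 8)
5: 42  (via 1)
6: 48  (via 4)
Shortest route: 2–8–4–6 = 48 s.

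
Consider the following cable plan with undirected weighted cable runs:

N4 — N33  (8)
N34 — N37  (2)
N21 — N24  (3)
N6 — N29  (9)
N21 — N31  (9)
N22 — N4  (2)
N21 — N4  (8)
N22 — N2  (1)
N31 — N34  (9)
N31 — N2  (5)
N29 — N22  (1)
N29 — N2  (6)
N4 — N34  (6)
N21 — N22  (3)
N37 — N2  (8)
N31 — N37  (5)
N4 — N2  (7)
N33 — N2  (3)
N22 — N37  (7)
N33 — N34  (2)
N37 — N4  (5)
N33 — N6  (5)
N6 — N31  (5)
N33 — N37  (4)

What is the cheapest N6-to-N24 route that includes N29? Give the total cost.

16

Best N6 to N29: N6 → N29 costing 9
Shortest N29→N24: N29 → N22 → N21 → N24 = 7
Total via N29: 9 + 7 = 16.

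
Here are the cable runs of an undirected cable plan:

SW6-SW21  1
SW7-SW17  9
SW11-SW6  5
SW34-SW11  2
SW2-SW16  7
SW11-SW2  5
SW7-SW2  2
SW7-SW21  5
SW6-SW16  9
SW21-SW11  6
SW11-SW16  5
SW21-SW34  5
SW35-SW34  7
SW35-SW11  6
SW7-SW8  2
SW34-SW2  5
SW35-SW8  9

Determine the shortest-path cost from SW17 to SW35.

Running Dijkstra from SW17:
SW17: 0
SW7: 9  (via SW17)
SW2: 11  (via SW7)
SW8: 11  (via SW7)
SW21: 14  (via SW7)
SW6: 15  (via SW21)
SW11: 16  (via SW2)
SW34: 16  (via SW2)
SW16: 18  (via SW2)
SW35: 20  (via SW8)
Shortest route: SW17–SW7–SW8–SW35 = 20.

20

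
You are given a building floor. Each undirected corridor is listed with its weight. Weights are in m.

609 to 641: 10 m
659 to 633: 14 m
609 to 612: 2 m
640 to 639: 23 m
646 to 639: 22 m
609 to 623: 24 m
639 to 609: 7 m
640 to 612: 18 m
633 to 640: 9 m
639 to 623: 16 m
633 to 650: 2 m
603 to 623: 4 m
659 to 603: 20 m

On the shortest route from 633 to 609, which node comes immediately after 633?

Candidate routes:
633 - 640 - 639 - 609: 9+23+7 = 39
633 - 659 - 603 - 623 - 639 - 609: 14+20+4+16+7 = 61
633 - 640 - 612 - 609: 9+18+2 = 29
The minimum is 29 m via 633 - 640 - 612 - 609.
So from 633 the first move is to 640.

640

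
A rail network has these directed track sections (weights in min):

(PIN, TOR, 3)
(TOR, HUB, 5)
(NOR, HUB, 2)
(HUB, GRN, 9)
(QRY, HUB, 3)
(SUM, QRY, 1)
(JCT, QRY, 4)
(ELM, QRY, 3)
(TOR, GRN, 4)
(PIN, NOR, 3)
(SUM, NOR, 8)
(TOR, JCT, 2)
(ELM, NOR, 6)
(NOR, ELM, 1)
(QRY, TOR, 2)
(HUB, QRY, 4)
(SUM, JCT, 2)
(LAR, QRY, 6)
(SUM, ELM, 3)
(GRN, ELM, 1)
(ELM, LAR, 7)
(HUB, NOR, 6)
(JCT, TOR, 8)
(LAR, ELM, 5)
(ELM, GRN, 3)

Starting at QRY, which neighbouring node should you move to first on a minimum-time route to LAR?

Compare a few routes:
QRY → HUB → NOR → ELM → LAR: 3+6+1+7 = 17
QRY → TOR → GRN → ELM → LAR: 2+4+1+7 = 14
Cheapest is QRY → TOR → GRN → ELM → LAR at 14 min.
So from QRY the first move is to TOR.

TOR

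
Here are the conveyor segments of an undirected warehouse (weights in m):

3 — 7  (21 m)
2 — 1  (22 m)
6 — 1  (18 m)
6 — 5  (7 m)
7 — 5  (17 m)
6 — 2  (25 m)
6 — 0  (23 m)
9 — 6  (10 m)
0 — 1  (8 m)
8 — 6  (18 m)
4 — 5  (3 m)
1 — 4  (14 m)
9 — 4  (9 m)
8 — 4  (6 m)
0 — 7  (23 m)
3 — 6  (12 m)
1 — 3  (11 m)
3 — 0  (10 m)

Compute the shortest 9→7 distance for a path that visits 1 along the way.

54 m

Shortest 9→1: 9 → 4 → 1 = 23
Shortest 1→7: 1 → 0 → 7 = 31
Total via 1: 23 + 31 = 54 m.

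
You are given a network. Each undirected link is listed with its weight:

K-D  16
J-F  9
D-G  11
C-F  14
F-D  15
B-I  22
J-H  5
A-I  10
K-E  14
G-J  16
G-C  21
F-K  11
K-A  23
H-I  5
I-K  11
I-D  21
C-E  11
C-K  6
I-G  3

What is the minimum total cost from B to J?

Settle nodes by increasing distance from B:
B: 0
I: 22  (via B)
G: 25  (via I)
H: 27  (via I)
A: 32  (via I)
J: 32  (via H)
Shortest route: B–I–H–J = 32.

32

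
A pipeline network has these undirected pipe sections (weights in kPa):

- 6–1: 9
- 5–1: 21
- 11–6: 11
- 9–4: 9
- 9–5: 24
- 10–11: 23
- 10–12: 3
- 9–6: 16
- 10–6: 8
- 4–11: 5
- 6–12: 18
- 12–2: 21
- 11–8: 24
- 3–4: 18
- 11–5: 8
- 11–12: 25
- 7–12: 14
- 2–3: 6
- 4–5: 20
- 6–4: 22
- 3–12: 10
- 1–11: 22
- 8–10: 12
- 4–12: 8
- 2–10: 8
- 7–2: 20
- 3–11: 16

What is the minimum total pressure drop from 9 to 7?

Shortest distances from 9:
9: 0
4: 9  (via 9)
11: 14  (via 4)
6: 16  (via 9)
12: 17  (via 4)
10: 20  (via 12)
5: 22  (via 11)
1: 25  (via 6)
3: 27  (via 4)
2: 28  (via 10)
7: 31  (via 12)
Shortest route: 9–4–12–7 = 31 kPa.

31 kPa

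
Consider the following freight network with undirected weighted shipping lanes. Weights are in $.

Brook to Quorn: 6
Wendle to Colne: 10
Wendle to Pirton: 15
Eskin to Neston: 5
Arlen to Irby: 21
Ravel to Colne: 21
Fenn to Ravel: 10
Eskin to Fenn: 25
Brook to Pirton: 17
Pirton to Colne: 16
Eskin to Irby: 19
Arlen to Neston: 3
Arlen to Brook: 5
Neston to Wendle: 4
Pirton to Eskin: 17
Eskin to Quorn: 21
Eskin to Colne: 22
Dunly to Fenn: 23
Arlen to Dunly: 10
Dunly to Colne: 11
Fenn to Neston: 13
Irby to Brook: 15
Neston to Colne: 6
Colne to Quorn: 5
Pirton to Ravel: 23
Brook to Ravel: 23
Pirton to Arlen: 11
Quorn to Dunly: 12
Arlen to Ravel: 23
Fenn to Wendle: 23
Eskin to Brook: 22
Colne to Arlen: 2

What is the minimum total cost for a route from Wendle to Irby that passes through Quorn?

$35

Shortest Wendle→Quorn: Wendle → Neston → Arlen → Colne → Quorn = 14
Shortest Quorn→Irby: Quorn → Brook → Irby = 21
Total via Quorn: 14 + 21 = $35.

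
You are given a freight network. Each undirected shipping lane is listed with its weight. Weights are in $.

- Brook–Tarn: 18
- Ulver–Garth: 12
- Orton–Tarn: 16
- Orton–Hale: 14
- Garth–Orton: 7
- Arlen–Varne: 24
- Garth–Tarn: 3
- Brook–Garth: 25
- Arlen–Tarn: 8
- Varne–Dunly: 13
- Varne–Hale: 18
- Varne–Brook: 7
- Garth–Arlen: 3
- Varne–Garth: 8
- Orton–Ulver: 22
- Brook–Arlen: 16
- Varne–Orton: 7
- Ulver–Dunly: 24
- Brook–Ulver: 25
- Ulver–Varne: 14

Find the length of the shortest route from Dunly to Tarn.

Compare a few routes:
Dunly → Varne → Garth → Tarn: 13+8+3 = 24
Dunly → Varne → Orton → Garth → Tarn: 13+7+7+3 = 30
The minimum is $24 via Dunly → Varne → Garth → Tarn.

$24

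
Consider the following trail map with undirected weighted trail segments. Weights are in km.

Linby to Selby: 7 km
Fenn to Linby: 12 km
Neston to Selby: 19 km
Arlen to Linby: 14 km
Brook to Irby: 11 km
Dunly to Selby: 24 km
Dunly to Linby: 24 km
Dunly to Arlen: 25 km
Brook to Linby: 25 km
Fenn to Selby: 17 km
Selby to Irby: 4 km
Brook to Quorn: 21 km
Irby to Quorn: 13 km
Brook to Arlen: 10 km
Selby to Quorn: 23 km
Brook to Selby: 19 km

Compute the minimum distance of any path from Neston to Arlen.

Enumerating some paths:
Neston–Selby–Irby–Brook–Arlen: 19+4+11+10 = 44
Neston–Selby–Linby–Brook–Arlen: 19+7+25+10 = 61
Neston–Selby–Brook–Arlen: 19+19+10 = 48
Neston–Selby–Linby–Arlen: 19+7+14 = 40
Cheapest is Neston–Selby–Linby–Arlen at 40 km.

40 km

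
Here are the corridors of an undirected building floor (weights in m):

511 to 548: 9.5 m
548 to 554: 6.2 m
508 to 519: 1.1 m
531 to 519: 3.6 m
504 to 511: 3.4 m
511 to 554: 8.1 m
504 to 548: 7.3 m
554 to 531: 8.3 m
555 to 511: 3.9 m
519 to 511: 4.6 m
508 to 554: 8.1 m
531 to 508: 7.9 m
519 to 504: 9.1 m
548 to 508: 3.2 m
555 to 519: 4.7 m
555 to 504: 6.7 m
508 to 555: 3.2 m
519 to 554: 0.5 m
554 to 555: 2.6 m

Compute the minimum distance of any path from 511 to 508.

5.7 m

Running Dijkstra from 511:
511: 0
504: 3.4  (via 511)
555: 3.9  (via 511)
519: 4.6  (via 511)
554: 5.1  (via 519)
508: 5.7  (via 519)
Shortest route: 511 → 519 → 508 = 5.7 m.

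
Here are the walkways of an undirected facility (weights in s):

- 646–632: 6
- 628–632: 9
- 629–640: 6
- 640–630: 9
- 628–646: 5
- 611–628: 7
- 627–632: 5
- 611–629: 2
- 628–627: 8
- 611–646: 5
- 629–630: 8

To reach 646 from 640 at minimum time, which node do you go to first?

Enumerating some paths:
640 - 629 - 611 - 646: 6+2+5 = 13
640 - 629 - 611 - 628 - 646: 6+2+7+5 = 20
Cheapest is 640 - 629 - 611 - 646 at 13 s.
So from 640 the first move is to 629.

629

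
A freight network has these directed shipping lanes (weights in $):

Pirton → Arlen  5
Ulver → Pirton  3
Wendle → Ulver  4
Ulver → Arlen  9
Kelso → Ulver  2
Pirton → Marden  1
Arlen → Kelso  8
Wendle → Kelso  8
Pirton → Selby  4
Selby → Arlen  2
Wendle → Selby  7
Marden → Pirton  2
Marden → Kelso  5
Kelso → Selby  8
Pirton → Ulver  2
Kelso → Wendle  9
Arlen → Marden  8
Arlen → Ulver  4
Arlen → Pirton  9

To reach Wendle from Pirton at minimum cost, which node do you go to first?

Marden

Enumerating some paths:
Pirton → Arlen → Kelso → Wendle: 5+8+9 = 22
Pirton → Marden → Kelso → Wendle: 1+5+9 = 15
Pirton → Selby → Arlen → Kelso → Wendle: 4+2+8+9 = 23
The minimum is $15 via Pirton → Marden → Kelso → Wendle.
So from Pirton the first move is to Marden.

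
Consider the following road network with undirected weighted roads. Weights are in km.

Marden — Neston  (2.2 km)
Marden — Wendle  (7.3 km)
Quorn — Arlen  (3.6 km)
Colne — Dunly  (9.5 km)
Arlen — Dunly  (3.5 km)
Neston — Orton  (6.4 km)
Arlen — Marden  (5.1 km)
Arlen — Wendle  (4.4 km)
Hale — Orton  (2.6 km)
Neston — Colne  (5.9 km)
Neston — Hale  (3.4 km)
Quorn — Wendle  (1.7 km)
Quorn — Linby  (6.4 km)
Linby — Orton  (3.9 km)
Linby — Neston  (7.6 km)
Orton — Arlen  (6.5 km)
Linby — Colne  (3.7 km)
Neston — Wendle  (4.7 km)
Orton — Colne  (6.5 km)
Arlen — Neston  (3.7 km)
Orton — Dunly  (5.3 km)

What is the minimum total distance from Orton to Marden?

8.2 km

Candidate routes:
Orton → Neston → Marden: 6.4+2.2 = 8.6
Orton → Hale → Neston → Marden: 2.6+3.4+2.2 = 8.2
Orton → Arlen → Neston → Marden: 6.5+3.7+2.2 = 12.4
Orton → Arlen → Marden: 6.5+5.1 = 11.6
Cheapest is Orton → Hale → Neston → Marden at 8.2 km.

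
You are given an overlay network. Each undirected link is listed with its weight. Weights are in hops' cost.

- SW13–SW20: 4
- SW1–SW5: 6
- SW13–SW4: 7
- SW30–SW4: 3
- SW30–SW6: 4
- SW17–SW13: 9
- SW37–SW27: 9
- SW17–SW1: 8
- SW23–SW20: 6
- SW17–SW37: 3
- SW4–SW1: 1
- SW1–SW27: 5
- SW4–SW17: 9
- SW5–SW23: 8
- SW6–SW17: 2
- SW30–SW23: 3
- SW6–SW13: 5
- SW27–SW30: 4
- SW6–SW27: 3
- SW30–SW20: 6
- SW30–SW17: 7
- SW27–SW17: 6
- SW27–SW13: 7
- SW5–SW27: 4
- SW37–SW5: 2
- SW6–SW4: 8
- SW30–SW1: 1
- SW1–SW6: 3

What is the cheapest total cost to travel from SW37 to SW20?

14 hops' cost

Compare a few routes:
SW37 → SW17 → SW6 → SW1 → SW30 → SW20: 3+2+3+1+6 = 15
SW37 → SW17 → SW6 → SW30 → SW20: 3+2+4+6 = 15
SW37 → SW17 → SW6 → SW13 → SW20: 3+2+5+4 = 14
The minimum is 14 hops' cost via SW37 → SW17 → SW6 → SW13 → SW20.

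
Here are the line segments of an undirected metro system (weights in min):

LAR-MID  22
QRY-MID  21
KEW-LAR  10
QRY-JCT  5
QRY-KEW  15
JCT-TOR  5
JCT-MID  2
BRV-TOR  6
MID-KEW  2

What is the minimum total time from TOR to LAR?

Settle nodes by increasing distance from TOR:
TOR: 0
JCT: 5  (via TOR)
BRV: 6  (via TOR)
MID: 7  (via JCT)
KEW: 9  (via MID)
QRY: 10  (via JCT)
LAR: 19  (via KEW)
Shortest route: TOR → JCT → MID → KEW → LAR = 19 min.

19 min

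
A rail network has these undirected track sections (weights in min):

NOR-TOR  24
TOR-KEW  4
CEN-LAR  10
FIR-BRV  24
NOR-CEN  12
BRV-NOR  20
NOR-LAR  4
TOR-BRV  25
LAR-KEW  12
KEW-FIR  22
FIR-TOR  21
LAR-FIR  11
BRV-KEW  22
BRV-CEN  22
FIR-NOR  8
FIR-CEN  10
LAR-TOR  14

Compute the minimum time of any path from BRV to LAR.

Candidate routes:
BRV → CEN → LAR: 22+10 = 32
BRV → KEW → LAR: 22+12 = 34
BRV → NOR → LAR: 20+4 = 24
The minimum is 24 min via BRV → NOR → LAR.

24 min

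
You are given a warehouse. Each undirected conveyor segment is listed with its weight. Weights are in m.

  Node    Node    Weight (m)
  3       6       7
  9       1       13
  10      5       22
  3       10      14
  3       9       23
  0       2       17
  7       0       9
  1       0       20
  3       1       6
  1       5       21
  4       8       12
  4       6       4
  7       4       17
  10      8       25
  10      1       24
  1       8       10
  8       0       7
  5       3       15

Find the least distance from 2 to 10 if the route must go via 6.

Shortest 2→6: 2 → 0 → 8 → 4 → 6 = 40
Best 6 to 10: 6 → 3 → 10 costing 21
Total via 6: 40 + 21 = 61 m.

61 m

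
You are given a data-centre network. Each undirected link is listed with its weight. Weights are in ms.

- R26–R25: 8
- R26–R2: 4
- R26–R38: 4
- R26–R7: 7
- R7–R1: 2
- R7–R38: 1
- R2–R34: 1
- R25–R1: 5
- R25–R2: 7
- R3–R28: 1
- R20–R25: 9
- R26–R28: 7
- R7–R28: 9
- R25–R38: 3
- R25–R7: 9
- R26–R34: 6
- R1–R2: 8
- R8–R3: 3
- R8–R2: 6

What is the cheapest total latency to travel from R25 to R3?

Candidate routes:
R25–R38–R26–R28–R3: 3+4+7+1 = 15
R25–R26–R28–R3: 8+7+1 = 16
R25–R2–R8–R3: 7+6+3 = 16
R25–R38–R7–R28–R3: 3+1+9+1 = 14
Cheapest is R25–R38–R7–R28–R3 at 14 ms.

14 ms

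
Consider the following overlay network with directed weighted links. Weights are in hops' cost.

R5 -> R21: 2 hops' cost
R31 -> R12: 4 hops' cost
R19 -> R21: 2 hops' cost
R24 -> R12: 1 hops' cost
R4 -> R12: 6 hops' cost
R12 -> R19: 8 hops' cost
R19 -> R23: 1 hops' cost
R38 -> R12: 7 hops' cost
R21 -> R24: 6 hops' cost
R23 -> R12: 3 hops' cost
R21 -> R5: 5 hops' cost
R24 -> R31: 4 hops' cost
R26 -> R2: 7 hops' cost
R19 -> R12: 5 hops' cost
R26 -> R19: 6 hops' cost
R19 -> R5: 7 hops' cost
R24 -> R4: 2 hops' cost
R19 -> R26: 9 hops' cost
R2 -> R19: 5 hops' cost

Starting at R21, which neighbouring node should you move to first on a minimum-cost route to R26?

R24

Compare a few routes:
R21 - R24 - R4 - R12 - R19 - R26: 6+2+6+8+9 = 31
R21 - R24 - R12 - R19 - R26: 6+1+8+9 = 24
R21 - R24 - R31 - R12 - R19 - R26: 6+4+4+8+9 = 31
Cheapest is R21 - R24 - R12 - R19 - R26 at 24 hops' cost.
So from R21 the first move is to R24.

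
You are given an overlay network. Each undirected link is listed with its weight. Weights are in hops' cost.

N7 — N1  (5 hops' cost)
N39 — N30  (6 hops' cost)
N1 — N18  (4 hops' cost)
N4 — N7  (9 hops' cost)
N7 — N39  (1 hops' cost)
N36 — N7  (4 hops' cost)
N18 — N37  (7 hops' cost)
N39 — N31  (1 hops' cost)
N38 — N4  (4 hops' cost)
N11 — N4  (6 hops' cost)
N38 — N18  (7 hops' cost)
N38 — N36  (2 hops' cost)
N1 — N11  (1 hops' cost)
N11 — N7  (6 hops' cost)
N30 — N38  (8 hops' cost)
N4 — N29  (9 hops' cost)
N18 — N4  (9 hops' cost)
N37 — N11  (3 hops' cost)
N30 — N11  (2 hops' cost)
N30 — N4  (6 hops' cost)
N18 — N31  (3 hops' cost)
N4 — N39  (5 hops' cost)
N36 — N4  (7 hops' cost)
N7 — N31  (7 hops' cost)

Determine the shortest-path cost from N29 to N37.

Settle nodes by increasing distance from N29:
N29: 0
N4: 9  (via N29)
N38: 13  (via N4)
N39: 14  (via N4)
N7: 15  (via N39)
N11: 15  (via N4)
N31: 15  (via N39)
N36: 15  (via N38)
N30: 15  (via N4)
N1: 16  (via N11)
N37: 18  (via N11)
Shortest route: N29 → N4 → N11 → N37 = 18 hops' cost.

18 hops' cost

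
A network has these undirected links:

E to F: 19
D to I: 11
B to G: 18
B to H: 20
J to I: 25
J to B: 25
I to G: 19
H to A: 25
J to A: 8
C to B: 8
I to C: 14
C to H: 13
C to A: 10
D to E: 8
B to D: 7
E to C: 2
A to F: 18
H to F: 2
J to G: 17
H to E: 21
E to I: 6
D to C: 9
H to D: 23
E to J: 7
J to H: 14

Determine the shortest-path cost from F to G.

33

Shortest distances from F:
F: 0
H: 2  (via F)
C: 15  (via H)
J: 16  (via H)
E: 17  (via C)
A: 18  (via F)
B: 22  (via H)
I: 23  (via E)
D: 24  (via C)
G: 33  (via J)
Shortest route: F → H → J → G = 33.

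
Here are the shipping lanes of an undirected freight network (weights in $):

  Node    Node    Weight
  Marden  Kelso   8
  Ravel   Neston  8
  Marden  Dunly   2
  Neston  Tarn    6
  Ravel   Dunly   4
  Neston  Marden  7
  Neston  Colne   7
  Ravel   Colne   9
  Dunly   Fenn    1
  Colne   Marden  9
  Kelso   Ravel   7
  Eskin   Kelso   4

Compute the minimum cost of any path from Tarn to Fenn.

Compare a few routes:
Tarn–Neston–Ravel–Dunly–Fenn: 6+8+4+1 = 19
Tarn–Neston–Marden–Dunly–Fenn: 6+7+2+1 = 16
The minimum is $16 via Tarn–Neston–Marden–Dunly–Fenn.

$16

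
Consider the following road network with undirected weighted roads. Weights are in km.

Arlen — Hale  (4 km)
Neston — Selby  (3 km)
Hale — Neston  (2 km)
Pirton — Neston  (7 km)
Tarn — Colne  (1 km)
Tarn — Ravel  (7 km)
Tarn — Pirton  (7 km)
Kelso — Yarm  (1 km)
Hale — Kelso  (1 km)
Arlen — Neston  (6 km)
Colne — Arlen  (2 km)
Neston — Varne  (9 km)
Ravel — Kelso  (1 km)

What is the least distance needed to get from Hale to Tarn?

7 km

Shortest distances from Hale:
Hale: 0
Kelso: 1  (via Hale)
Neston: 2  (via Hale)
Yarm: 2  (via Kelso)
Ravel: 2  (via Kelso)
Arlen: 4  (via Hale)
Selby: 5  (via Neston)
Colne: 6  (via Arlen)
Tarn: 7  (via Colne)
Shortest route: Hale–Arlen–Colne–Tarn = 7 km.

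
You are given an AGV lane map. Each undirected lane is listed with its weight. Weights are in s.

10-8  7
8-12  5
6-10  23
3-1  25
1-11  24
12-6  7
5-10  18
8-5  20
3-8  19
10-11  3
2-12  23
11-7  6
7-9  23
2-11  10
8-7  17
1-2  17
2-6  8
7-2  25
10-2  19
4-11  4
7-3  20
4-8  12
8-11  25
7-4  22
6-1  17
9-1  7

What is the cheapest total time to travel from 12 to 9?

31 s

Settle nodes by increasing distance from 12:
12: 0
8: 5  (via 12)
6: 7  (via 12)
10: 12  (via 8)
2: 15  (via 6)
11: 15  (via 10)
4: 17  (via 8)
7: 21  (via 11)
1: 24  (via 6)
3: 24  (via 8)
5: 25  (via 8)
9: 31  (via 1)
Shortest route: 12 → 6 → 1 → 9 = 31 s.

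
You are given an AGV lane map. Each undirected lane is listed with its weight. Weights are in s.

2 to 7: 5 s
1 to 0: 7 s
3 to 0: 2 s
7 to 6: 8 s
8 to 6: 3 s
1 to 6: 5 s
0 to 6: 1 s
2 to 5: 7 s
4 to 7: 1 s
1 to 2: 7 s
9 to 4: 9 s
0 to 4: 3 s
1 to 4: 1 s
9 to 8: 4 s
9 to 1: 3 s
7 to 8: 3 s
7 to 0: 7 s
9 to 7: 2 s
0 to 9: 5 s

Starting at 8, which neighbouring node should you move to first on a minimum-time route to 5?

Candidate routes:
8–9–7–2–5: 4+2+5+7 = 18
8–7–2–5: 3+5+7 = 15
The minimum is 15 s via 8–7–2–5.
So from 8 the first move is to 7.

7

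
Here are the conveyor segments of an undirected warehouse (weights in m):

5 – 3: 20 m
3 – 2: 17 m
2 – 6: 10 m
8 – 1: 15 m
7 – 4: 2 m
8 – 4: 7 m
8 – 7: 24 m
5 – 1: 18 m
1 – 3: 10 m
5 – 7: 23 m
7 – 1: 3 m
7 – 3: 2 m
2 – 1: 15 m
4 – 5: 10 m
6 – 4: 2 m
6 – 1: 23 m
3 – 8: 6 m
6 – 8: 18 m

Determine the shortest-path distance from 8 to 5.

17 m

Settle nodes by increasing distance from 8:
8: 0
3: 6  (via 8)
4: 7  (via 8)
7: 8  (via 3)
6: 9  (via 4)
1: 11  (via 7)
5: 17  (via 4)
Shortest route: 8–4–5 = 17 m.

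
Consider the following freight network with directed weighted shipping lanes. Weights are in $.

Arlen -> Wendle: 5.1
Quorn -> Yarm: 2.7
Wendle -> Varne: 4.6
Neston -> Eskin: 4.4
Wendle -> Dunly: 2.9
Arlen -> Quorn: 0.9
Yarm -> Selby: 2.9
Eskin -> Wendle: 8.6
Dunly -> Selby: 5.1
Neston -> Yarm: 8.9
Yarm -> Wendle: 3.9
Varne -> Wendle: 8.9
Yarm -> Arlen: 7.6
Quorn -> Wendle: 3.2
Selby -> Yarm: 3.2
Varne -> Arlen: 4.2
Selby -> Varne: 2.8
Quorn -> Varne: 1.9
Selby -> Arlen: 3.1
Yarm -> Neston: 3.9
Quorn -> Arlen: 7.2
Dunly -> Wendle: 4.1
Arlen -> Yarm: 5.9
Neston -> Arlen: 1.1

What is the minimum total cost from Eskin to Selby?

Candidate routes:
Eskin → Wendle → Dunly → Selby: 8.6+2.9+5.1 = 16.6
Eskin → Wendle → Varne → Arlen → Yarm → Selby: 8.6+4.6+4.2+5.9+2.9 = 26.2
Eskin → Wendle → Varne → Arlen → Quorn → Yarm → Selby: 8.6+4.6+4.2+0.9+2.7+2.9 = 23.9
Cheapest is Eskin → Wendle → Dunly → Selby at $16.6.

$16.6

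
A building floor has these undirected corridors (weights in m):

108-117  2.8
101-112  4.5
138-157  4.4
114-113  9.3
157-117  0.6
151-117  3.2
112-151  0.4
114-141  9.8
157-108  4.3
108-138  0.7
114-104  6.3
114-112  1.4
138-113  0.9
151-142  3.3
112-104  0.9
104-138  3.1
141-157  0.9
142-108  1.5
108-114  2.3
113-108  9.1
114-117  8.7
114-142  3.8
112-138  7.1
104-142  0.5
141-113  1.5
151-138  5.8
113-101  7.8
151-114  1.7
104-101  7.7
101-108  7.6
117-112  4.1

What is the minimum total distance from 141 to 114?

5.4 m

Running Dijkstra from 141:
141: 0
157: 0.9  (via 141)
117: 1.5  (via 157)
113: 1.5  (via 141)
138: 2.4  (via 113)
108: 3.1  (via 138)
142: 4.6  (via 108)
151: 4.7  (via 117)
104: 5.1  (via 142)
112: 5.1  (via 151)
114: 5.4  (via 108)
Shortest route: 141–113–138–108–114 = 5.4 m.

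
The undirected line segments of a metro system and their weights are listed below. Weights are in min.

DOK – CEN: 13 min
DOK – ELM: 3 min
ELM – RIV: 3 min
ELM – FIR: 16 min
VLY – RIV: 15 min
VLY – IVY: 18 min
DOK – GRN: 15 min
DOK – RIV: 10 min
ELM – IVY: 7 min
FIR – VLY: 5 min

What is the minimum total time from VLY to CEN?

Running Dijkstra from VLY:
VLY: 0
FIR: 5  (via VLY)
RIV: 15  (via VLY)
ELM: 18  (via RIV)
IVY: 18  (via VLY)
DOK: 21  (via ELM)
CEN: 34  (via DOK)
Shortest route: VLY → RIV → ELM → DOK → CEN = 34 min.

34 min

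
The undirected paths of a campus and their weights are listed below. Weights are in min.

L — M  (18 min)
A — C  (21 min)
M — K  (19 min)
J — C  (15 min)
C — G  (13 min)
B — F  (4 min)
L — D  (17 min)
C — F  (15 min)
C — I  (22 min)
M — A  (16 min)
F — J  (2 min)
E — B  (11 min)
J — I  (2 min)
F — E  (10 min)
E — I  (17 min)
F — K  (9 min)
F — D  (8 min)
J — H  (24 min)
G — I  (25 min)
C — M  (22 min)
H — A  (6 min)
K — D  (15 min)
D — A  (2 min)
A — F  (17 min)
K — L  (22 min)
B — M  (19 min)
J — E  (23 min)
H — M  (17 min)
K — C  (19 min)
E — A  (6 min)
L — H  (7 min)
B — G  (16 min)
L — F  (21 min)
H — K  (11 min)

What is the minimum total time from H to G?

Candidate routes:
H - A - E - B - G: 6+6+11+16 = 39
H - A - C - G: 6+21+13 = 40
H - A - D - F - B - G: 6+2+8+4+16 = 36
H - K - F - B - G: 11+9+4+16 = 40
The minimum is 36 min via H - A - D - F - B - G.

36 min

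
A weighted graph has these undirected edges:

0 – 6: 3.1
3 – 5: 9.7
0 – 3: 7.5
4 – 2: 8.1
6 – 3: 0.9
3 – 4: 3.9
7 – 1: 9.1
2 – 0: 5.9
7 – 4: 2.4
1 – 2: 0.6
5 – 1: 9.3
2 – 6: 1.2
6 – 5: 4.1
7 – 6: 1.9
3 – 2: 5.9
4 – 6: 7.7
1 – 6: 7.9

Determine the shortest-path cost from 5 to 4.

Settle nodes by increasing distance from 5:
5: 0
6: 4.1  (via 5)
3: 5  (via 6)
2: 5.3  (via 6)
1: 5.9  (via 2)
7: 6  (via 6)
0: 7.2  (via 6)
4: 8.4  (via 7)
Shortest route: 5 → 6 → 7 → 4 = 8.4.

8.4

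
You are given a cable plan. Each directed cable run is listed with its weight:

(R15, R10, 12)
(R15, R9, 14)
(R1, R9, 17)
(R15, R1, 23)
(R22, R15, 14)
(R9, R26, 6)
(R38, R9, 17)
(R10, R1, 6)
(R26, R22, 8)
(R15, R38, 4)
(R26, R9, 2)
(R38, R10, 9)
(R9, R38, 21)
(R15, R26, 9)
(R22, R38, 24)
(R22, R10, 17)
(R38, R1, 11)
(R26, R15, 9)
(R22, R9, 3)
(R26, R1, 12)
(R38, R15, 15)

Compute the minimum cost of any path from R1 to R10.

Shortest distances from R1:
R1: 0
R9: 17  (via R1)
R26: 23  (via R9)
R22: 31  (via R26)
R15: 32  (via R26)
R38: 36  (via R15)
R10: 44  (via R15)
Shortest route: R1–R9–R26–R15–R10 = 44.

44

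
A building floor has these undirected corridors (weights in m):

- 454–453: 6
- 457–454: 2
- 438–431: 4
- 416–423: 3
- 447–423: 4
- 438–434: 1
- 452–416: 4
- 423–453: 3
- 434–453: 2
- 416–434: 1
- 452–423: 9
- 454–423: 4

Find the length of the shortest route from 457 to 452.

Shortest distances from 457:
457: 0
454: 2  (via 457)
423: 6  (via 454)
453: 8  (via 454)
416: 9  (via 423)
447: 10  (via 423)
434: 10  (via 453)
438: 11  (via 434)
452: 13  (via 416)
Shortest route: 457–454–423–416–452 = 13 m.

13 m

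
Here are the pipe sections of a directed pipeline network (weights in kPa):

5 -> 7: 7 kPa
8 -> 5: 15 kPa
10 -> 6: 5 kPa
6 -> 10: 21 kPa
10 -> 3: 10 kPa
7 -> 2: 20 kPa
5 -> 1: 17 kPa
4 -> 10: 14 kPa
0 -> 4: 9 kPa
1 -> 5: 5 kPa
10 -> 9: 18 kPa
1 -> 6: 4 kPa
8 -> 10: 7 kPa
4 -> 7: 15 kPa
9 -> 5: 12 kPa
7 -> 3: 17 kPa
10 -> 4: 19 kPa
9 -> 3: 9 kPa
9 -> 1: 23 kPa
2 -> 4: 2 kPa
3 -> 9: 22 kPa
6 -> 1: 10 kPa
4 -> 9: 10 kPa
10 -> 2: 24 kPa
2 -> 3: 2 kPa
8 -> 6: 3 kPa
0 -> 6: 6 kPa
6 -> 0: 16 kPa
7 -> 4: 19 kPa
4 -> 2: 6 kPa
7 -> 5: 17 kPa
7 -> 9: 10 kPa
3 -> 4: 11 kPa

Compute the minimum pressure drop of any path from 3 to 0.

46 kPa

Shortest distances from 3:
3: 0
4: 11  (via 3)
2: 17  (via 4)
9: 21  (via 4)
10: 25  (via 4)
7: 26  (via 4)
6: 30  (via 10)
5: 33  (via 9)
1: 40  (via 6)
0: 46  (via 6)
Shortest route: 3–4–10–6–0 = 46 kPa.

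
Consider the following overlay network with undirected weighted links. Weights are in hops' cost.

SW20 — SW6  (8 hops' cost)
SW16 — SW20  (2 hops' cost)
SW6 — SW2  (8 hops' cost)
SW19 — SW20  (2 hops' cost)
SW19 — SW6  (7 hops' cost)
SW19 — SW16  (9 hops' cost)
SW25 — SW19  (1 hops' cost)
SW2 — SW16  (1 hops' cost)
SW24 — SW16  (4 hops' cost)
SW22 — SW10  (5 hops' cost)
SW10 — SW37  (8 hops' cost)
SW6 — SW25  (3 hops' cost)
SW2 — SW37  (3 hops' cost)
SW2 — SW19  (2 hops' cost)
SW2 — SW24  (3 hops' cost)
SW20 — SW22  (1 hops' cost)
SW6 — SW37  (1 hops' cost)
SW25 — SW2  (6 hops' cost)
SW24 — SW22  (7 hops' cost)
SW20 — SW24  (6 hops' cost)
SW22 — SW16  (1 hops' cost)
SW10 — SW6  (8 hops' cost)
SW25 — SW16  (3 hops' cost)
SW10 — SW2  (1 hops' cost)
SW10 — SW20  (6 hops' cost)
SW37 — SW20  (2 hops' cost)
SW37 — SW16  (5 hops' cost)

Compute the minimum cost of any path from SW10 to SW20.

Compare a few routes:
SW10–SW22–SW20: 5+1 = 6
SW10–SW2–SW19–SW20: 1+2+2 = 5
SW10–SW2–SW16–SW20: 1+1+2 = 4
Cheapest is SW10–SW2–SW16–SW20 at 4 hops' cost.

4 hops' cost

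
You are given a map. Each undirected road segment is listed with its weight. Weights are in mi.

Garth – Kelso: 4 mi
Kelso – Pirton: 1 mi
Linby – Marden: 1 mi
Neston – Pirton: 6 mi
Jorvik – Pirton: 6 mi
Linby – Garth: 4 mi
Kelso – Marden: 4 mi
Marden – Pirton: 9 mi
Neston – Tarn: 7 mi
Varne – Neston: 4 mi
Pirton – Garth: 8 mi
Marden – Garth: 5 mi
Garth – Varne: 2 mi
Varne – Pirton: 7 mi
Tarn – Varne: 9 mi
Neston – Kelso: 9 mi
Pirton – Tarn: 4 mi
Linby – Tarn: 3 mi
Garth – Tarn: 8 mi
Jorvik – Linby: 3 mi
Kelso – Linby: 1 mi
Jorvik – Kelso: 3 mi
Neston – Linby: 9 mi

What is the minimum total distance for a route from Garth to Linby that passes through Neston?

14 mi

Best Garth to Neston: Garth → Varne → Neston costing 6
Shortest Neston→Linby: Neston → Pirton → Kelso → Linby = 8
Total via Neston: 6 + 8 = 14 mi.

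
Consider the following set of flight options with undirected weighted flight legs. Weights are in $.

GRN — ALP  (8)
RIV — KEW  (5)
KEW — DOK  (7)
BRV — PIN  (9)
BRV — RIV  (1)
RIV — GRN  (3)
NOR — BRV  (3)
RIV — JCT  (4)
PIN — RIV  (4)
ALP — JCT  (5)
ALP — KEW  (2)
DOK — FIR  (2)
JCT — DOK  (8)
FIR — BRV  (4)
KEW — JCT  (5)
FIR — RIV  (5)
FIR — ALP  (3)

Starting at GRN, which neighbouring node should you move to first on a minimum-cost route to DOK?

Compare a few routes:
GRN → RIV → FIR → DOK: 3+5+2 = 10
GRN → ALP → FIR → DOK: 8+3+2 = 13
Cheapest is GRN → RIV → FIR → DOK at $10.
So from GRN the first move is to RIV.

RIV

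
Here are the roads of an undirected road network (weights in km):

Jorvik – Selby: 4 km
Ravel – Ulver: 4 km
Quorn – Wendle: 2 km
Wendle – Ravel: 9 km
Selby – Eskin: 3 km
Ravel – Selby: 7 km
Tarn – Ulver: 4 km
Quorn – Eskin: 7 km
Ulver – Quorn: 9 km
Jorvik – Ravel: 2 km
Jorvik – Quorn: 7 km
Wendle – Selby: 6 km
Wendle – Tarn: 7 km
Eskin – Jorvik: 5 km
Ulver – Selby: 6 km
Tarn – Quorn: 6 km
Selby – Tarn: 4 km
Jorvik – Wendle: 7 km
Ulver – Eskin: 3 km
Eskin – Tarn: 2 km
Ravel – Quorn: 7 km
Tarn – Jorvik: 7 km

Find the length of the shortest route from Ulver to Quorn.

Running Dijkstra from Ulver:
Ulver: 0
Eskin: 3  (via Ulver)
Ravel: 4  (via Ulver)
Tarn: 4  (via Ulver)
Jorvik: 6  (via Ravel)
Selby: 6  (via Ulver)
Quorn: 9  (via Ulver)
Shortest route: Ulver–Quorn = 9 km.

9 km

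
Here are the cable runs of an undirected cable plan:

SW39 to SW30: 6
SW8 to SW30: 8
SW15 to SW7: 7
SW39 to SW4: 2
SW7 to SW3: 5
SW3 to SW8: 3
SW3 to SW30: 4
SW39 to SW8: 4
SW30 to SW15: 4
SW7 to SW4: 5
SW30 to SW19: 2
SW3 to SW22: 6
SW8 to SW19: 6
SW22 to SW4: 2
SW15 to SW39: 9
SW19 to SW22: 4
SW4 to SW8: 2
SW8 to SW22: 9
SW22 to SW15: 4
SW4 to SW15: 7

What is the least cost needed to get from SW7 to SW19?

11

Shortest distances from SW7:
SW7: 0
SW4: 5  (via SW7)
SW3: 5  (via SW7)
SW22: 7  (via SW4)
SW39: 7  (via SW4)
SW8: 7  (via SW4)
SW15: 7  (via SW7)
SW30: 9  (via SW3)
SW19: 11  (via SW22)
Shortest route: SW7 → SW4 → SW22 → SW19 = 11.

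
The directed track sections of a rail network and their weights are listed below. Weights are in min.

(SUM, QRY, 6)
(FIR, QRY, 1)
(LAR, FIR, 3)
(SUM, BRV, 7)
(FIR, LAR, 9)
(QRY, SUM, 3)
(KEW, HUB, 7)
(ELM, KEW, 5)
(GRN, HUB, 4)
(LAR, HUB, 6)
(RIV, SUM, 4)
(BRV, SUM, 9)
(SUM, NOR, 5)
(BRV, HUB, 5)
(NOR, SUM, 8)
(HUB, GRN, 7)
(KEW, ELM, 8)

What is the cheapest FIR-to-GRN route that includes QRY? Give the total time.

23 min

Shortest FIR→QRY: FIR → QRY = 1
Best QRY to GRN: QRY → SUM → BRV → HUB → GRN costing 22
Total via QRY: 1 + 22 = 23 min.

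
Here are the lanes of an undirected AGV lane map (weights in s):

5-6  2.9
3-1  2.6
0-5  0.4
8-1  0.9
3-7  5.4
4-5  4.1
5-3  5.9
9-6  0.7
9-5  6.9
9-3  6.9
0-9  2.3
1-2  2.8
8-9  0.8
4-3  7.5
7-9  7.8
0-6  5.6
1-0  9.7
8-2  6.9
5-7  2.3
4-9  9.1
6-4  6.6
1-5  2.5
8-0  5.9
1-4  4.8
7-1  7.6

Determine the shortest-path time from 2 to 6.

5.2 s

Running Dijkstra from 2:
2: 0
1: 2.8  (via 2)
8: 3.7  (via 1)
9: 4.5  (via 8)
6: 5.2  (via 9)
Shortest route: 2–1–8–9–6 = 5.2 s.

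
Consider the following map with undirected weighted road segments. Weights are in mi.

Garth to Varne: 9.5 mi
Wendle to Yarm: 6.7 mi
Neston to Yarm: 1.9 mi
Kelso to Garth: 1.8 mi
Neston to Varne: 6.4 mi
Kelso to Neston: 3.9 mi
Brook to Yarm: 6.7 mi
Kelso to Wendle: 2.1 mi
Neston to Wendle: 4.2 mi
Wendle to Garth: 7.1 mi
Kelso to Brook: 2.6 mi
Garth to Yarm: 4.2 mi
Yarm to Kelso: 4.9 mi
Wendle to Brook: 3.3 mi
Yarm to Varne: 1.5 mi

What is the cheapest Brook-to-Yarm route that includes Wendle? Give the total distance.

Best Brook to Wendle: Brook → Wendle costing 3.3
Best Wendle to Yarm: Wendle → Neston → Yarm costing 6.1
Total via Wendle: 3.3 + 6.1 = 9.4 mi.

9.4 mi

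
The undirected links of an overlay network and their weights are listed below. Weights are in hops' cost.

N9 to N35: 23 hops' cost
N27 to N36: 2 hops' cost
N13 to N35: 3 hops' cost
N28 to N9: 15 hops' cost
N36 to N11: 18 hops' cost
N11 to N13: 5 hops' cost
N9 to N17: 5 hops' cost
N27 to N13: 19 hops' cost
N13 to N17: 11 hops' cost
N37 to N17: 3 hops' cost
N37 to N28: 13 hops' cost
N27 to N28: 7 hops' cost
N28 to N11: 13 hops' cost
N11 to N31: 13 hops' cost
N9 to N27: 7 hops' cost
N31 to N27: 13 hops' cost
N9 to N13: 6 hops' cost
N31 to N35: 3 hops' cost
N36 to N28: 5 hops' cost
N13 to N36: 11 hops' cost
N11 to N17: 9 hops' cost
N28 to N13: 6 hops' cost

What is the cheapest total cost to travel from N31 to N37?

Candidate routes:
N31–N35–N13–N11–N17–N37: 3+3+5+9+3 = 23
N31–N35–N13–N17–N37: 3+3+11+3 = 20
Cheapest is N31–N35–N13–N17–N37 at 20 hops' cost.

20 hops' cost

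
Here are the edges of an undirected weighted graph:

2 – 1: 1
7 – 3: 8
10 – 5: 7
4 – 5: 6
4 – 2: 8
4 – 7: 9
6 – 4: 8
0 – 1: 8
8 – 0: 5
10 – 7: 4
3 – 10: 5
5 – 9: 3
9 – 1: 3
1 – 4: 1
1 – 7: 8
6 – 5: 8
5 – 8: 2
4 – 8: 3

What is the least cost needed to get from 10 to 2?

13

Settle nodes by increasing distance from 10:
10: 0
7: 4  (via 10)
3: 5  (via 10)
5: 7  (via 10)
8: 9  (via 5)
9: 10  (via 5)
1: 12  (via 7)
4: 12  (via 8)
2: 13  (via 1)
Shortest route: 10–7–1–2 = 13.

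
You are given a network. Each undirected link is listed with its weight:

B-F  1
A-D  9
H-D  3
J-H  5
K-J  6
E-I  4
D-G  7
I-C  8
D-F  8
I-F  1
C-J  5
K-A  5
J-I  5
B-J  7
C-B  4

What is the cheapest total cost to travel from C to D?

Settle nodes by increasing distance from C:
C: 0
B: 4  (via C)
F: 5  (via B)
J: 5  (via C)
I: 6  (via F)
E: 10  (via I)
H: 10  (via J)
K: 11  (via J)
D: 13  (via F)
Shortest route: C–B–F–D = 13.

13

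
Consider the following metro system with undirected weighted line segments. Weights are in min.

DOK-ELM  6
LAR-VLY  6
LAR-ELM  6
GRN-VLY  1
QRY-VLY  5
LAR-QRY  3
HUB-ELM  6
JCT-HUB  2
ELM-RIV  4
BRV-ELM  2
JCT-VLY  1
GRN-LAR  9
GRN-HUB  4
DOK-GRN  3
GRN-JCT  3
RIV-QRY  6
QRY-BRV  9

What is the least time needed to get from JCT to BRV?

Shortest distances from JCT:
JCT: 0
VLY: 1  (via JCT)
HUB: 2  (via JCT)
GRN: 2  (via VLY)
DOK: 5  (via GRN)
QRY: 6  (via VLY)
LAR: 7  (via VLY)
ELM: 8  (via HUB)
BRV: 10  (via ELM)
Shortest route: JCT–HUB–ELM–BRV = 10 min.

10 min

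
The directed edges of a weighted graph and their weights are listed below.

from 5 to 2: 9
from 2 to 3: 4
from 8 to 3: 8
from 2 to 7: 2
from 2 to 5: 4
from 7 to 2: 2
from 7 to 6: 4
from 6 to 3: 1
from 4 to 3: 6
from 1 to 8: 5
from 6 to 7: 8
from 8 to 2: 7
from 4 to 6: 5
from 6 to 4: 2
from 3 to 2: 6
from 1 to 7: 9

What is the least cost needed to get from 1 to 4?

15

Shortest distances from 1:
1: 0
8: 5  (via 1)
7: 9  (via 1)
2: 11  (via 7)
3: 13  (via 8)
6: 13  (via 7)
4: 15  (via 6)
Shortest route: 1–7–6–4 = 15.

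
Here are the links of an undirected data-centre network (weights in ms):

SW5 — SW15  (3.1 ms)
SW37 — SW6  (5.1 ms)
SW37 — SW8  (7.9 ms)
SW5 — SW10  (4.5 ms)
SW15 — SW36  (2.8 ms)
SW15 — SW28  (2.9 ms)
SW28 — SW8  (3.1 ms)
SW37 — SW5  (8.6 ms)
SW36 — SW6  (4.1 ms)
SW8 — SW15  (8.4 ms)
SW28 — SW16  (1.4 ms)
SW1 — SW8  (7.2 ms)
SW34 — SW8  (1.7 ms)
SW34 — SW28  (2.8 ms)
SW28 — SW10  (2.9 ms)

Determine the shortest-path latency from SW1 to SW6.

20.1 ms

Running Dijkstra from SW1:
SW1: 0
SW8: 7.2  (via SW1)
SW34: 8.9  (via SW8)
SW28: 10.3  (via SW8)
SW16: 11.7  (via SW28)
SW15: 13.2  (via SW28)
SW10: 13.2  (via SW28)
SW37: 15.1  (via SW8)
SW36: 16  (via SW15)
SW5: 16.3  (via SW15)
SW6: 20.1  (via SW36)
Shortest route: SW1 → SW8 → SW28 → SW15 → SW36 → SW6 = 20.1 ms.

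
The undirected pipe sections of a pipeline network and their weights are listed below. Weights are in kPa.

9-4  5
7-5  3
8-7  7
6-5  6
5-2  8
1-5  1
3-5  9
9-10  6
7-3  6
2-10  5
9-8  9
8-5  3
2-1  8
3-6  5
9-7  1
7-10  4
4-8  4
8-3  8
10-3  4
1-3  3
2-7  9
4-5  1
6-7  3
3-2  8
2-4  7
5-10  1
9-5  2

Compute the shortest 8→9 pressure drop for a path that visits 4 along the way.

Shortest 8→4: 8 → 4 = 4
Best 4 to 9: 4 → 5 → 9 costing 3
Total via 4: 4 + 3 = 7 kPa.

7 kPa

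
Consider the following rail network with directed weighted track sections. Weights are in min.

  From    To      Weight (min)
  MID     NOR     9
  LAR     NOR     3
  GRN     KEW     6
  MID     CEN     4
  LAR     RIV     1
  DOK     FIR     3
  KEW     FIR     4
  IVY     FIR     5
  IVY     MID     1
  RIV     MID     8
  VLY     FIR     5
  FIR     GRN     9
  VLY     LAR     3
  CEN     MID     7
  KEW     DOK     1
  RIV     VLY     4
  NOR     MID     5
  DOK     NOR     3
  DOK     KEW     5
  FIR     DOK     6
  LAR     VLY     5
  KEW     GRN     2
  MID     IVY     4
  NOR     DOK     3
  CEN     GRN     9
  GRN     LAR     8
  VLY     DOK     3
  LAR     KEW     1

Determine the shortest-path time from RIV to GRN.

10 min

Compare a few routes:
RIV–VLY–LAR–KEW–GRN: 4+3+1+2 = 10
RIV–VLY–DOK–KEW–GRN: 4+3+5+2 = 14
RIV–VLY–FIR–GRN: 4+5+9 = 18
RIV–VLY–DOK–FIR–GRN: 4+3+3+9 = 19
The minimum is 10 min via RIV–VLY–LAR–KEW–GRN.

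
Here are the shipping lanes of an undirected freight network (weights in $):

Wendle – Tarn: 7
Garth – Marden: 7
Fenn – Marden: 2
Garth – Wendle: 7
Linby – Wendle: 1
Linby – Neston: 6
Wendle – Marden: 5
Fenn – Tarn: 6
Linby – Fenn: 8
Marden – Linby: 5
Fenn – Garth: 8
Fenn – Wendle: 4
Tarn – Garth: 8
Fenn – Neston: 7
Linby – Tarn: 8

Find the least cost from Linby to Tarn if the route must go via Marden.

$13

Best Linby to Marden: Linby → Marden costing 5
Shortest Marden→Tarn: Marden → Fenn → Tarn = 8
Total via Marden: 5 + 8 = $13.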